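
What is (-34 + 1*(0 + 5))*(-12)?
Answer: 348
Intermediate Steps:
(-34 + 1*(0 + 5))*(-12) = (-34 + 1*5)*(-12) = (-34 + 5)*(-12) = -29*(-12) = 348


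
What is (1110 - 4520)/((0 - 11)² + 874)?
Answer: -682/199 ≈ -3.4271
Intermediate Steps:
(1110 - 4520)/((0 - 11)² + 874) = -3410/((-11)² + 874) = -3410/(121 + 874) = -3410/995 = -3410*1/995 = -682/199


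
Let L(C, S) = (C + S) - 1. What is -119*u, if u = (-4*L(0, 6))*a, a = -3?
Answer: -7140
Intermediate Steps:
L(C, S) = -1 + C + S
u = 60 (u = -4*(-1 + 0 + 6)*(-3) = -4*5*(-3) = -20*(-3) = 60)
-119*u = -119*60 = -7140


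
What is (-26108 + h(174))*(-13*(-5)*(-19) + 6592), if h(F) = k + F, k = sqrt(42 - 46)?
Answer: -138928438 + 10714*I ≈ -1.3893e+8 + 10714.0*I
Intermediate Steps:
k = 2*I (k = sqrt(-4) = 2*I ≈ 2.0*I)
h(F) = F + 2*I (h(F) = 2*I + F = F + 2*I)
(-26108 + h(174))*(-13*(-5)*(-19) + 6592) = (-26108 + (174 + 2*I))*(-13*(-5)*(-19) + 6592) = (-25934 + 2*I)*(65*(-19) + 6592) = (-25934 + 2*I)*(-1235 + 6592) = (-25934 + 2*I)*5357 = -138928438 + 10714*I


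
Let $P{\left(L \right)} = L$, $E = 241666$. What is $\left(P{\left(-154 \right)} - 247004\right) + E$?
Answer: $-5492$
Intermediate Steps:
$\left(P{\left(-154 \right)} - 247004\right) + E = \left(-154 - 247004\right) + 241666 = -247158 + 241666 = -5492$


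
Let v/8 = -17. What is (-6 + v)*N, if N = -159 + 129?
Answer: 4260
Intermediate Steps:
v = -136 (v = 8*(-17) = -136)
N = -30
(-6 + v)*N = (-6 - 136)*(-30) = -142*(-30) = 4260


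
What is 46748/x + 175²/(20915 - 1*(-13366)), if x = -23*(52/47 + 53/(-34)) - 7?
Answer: 2561070656299/186591483 ≈ 13726.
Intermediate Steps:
x = 5443/1598 (x = -23*(52*(1/47) + 53*(-1/34)) - 7 = -23*(52/47 - 53/34) - 7 = -23*(-723/1598) - 7 = 16629/1598 - 7 = 5443/1598 ≈ 3.4061)
46748/x + 175²/(20915 - 1*(-13366)) = 46748/(5443/1598) + 175²/(20915 - 1*(-13366)) = 46748*(1598/5443) + 30625/(20915 + 13366) = 74703304/5443 + 30625/34281 = 2561070656299/186591483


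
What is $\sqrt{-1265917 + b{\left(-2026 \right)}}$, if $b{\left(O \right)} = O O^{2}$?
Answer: $i \sqrt{8317339493} \approx 91200.0 i$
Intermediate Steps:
$b{\left(O \right)} = O^{3}$
$\sqrt{-1265917 + b{\left(-2026 \right)}} = \sqrt{-1265917 + \left(-2026\right)^{3}} = \sqrt{-1265917 - 8316073576} = \sqrt{-8317339493} = i \sqrt{8317339493}$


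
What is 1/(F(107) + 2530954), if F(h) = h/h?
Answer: 1/2530955 ≈ 3.9511e-7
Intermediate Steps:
F(h) = 1
1/(F(107) + 2530954) = 1/(1 + 2530954) = 1/2530955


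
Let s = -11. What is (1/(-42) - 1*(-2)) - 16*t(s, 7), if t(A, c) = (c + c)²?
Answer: -131629/42 ≈ -3134.0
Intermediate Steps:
t(A, c) = 4*c² (t(A, c) = (2*c)² = 4*c²)
(1/(-42) - 1*(-2)) - 16*t(s, 7) = (1/(-42) - 1*(-2)) - 64*7² = (-1/42 + 2) - 64*49 = 83/42 - 16*196 = 83/42 - 3136 = -131629/42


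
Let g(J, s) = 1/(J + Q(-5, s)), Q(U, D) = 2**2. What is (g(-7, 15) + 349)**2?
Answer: 1094116/9 ≈ 1.2157e+5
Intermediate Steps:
Q(U, D) = 4
g(J, s) = 1/(4 + J) (g(J, s) = 1/(J + 4) = 1/(4 + J))
(g(-7, 15) + 349)**2 = (1/(4 - 7) + 349)**2 = (1/(-3) + 349)**2 = (-1/3 + 349)**2 = (1046/3)**2 = 1094116/9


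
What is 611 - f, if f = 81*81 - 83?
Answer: -5867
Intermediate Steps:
f = 6478 (f = 6561 - 83 = 6478)
611 - f = 611 - 1*6478 = 611 - 6478 = -5867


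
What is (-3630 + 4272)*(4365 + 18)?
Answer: 2813886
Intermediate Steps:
(-3630 + 4272)*(4365 + 18) = 642*4383 = 2813886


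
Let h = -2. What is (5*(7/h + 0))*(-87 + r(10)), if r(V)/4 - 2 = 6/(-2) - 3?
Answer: 3605/2 ≈ 1802.5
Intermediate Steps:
r(V) = -16 (r(V) = 8 + 4*(6/(-2) - 3) = 8 + 4*(-½*6 - 3) = 8 + 4*(-3 - 3) = 8 + 4*(-6) = 8 - 24 = -16)
(5*(7/h + 0))*(-87 + r(10)) = (5*(7/(-2) + 0))*(-87 - 16) = (5*(7*(-½) + 0))*(-103) = (5*(-7/2 + 0))*(-103) = (5*(-7/2))*(-103) = -35/2*(-103) = 3605/2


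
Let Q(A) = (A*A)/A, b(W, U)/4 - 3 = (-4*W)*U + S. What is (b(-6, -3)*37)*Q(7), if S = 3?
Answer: -68376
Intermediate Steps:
b(W, U) = 24 - 16*U*W (b(W, U) = 12 + 4*((-4*W)*U + 3) = 12 + 4*(-4*U*W + 3) = 12 + 4*(3 - 4*U*W) = 12 + (12 - 16*U*W) = 24 - 16*U*W)
Q(A) = A (Q(A) = A²/A = A)
(b(-6, -3)*37)*Q(7) = ((24 - 16*(-3)*(-6))*37)*7 = ((24 - 288)*37)*7 = -264*37*7 = -9768*7 = -68376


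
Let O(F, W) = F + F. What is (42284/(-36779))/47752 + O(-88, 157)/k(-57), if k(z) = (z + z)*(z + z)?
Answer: -19353324067/1426530963798 ≈ -0.013567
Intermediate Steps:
O(F, W) = 2*F
k(z) = 4*z² (k(z) = (2*z)*(2*z) = 4*z²)
(42284/(-36779))/47752 + O(-88, 157)/k(-57) = (42284/(-36779))/47752 + (2*(-88))/((4*(-57)²)) = (42284*(-1/36779))*(1/47752) - 176/(4*3249) = -42284/36779*1/47752 - 176/12996 = -10571/439067702 - 176*1/12996 = -10571/439067702 - 44/3249 = -19353324067/1426530963798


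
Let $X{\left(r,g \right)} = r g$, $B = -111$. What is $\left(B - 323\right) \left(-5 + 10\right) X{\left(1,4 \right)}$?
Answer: $-8680$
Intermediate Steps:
$X{\left(r,g \right)} = g r$
$\left(B - 323\right) \left(-5 + 10\right) X{\left(1,4 \right)} = \left(-111 - 323\right) \left(-5 + 10\right) 4 \cdot 1 = - 434 \cdot 5 \cdot 4 = \left(-434\right) 20 = -8680$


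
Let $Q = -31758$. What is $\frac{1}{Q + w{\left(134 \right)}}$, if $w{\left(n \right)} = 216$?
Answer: $- \frac{1}{31542} \approx -3.1704 \cdot 10^{-5}$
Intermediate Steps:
$\frac{1}{Q + w{\left(134 \right)}} = \frac{1}{-31758 + 216} = \frac{1}{-31542} = - \frac{1}{31542}$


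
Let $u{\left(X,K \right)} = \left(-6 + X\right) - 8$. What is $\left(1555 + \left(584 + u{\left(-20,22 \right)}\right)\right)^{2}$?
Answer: $4431025$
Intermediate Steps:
$u{\left(X,K \right)} = -14 + X$
$\left(1555 + \left(584 + u{\left(-20,22 \right)}\right)\right)^{2} = \left(1555 + \left(584 - 34\right)\right)^{2} = \left(1555 + 550\right)^{2} = 2105^{2} = 4431025$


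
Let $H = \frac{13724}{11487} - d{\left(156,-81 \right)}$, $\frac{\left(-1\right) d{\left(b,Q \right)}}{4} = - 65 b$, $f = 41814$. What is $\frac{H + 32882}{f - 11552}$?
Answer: $- \frac{44091731}{173809797} \approx -0.25368$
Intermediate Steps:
$d{\left(b,Q \right)} = 260 b$ ($d{\left(b,Q \right)} = - 4 \left(- 65 b\right) = 260 b$)
$H = - \frac{465898996}{11487}$ ($H = \frac{13724}{11487} - 260 \cdot 156 = 13724 \cdot \frac{1}{11487} - 40560 = \frac{13724}{11487} - 40560 = - \frac{465898996}{11487} \approx -40559.0$)
$\frac{H + 32882}{f - 11552} = \frac{- \frac{465898996}{11487} + 32882}{41814 - 11552} = - \frac{88183462}{11487 \cdot 30262} = \left(- \frac{88183462}{11487}\right) \frac{1}{30262} = - \frac{44091731}{173809797}$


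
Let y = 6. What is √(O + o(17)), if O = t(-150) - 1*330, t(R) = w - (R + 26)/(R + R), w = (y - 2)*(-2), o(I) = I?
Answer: I*√72318/15 ≈ 17.928*I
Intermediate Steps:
w = -8 (w = (6 - 2)*(-2) = 4*(-2) = -8)
t(R) = -8 - (26 + R)/(2*R) (t(R) = -8 - (R + 26)/(R + R) = -8 - (26 + R)/(2*R))
O = -25381/75 (O = (-17/2 - 13/(-150)) - 1*330 = (-17/2 - 13*(-1/150)) - 330 = (-17/2 + 13/150) - 330 = -631/75 - 330 = -25381/75 ≈ -338.41)
√(O + o(17)) = √(-25381/75 + 17) = √(-24106/75) = I*√72318/15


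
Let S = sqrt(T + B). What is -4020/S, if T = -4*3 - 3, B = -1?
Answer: 1005*I ≈ 1005.0*I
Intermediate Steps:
T = -15 (T = -12 - 3 = -15)
S = 4*I (S = sqrt(-15 - 1) = sqrt(-16) = 4*I ≈ 4.0*I)
-4020/S = -4020/(4*I) = -4020*(-I/4) = -(-1005)*I = 1005*I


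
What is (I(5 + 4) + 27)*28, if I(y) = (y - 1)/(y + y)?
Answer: 6916/9 ≈ 768.44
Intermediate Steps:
I(y) = (-1 + y)/(2*y) (I(y) = (-1 + y)/((2*y)) = (-1 + y)*(1/(2*y)) = (-1 + y)/(2*y))
(I(5 + 4) + 27)*28 = ((-1 + (5 + 4))/(2*(5 + 4)) + 27)*28 = ((½)*(-1 + 9)/9 + 27)*28 = ((½)*(⅑)*8 + 27)*28 = (4/9 + 27)*28 = (247/9)*28 = 6916/9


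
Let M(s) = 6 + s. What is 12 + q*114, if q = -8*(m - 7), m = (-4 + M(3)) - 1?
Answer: 2748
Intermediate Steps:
m = 4 (m = (-4 + (6 + 3)) - 1 = (-4 + 9) - 1 = 5 - 1 = 4)
q = 24 (q = -8*(4 - 7) = -8*(-3) = 24)
12 + q*114 = 12 + 24*114 = 12 + 2736 = 2748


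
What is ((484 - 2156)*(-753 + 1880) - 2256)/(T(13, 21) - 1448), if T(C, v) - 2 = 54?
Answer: 235825/174 ≈ 1355.3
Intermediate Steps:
T(C, v) = 56 (T(C, v) = 2 + 54 = 56)
((484 - 2156)*(-753 + 1880) - 2256)/(T(13, 21) - 1448) = ((484 - 2156)*(-753 + 1880) - 2256)/(56 - 1448) = (-1672*1127 - 2256)/(-1392) = (-1884344 - 2256)*(-1/1392) = -1886600*(-1/1392) = 235825/174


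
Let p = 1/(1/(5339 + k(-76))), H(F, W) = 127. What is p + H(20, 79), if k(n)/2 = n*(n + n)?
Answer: 28570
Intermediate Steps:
k(n) = 4*n² (k(n) = 2*(n*(n + n)) = 2*(n*(2*n)) = 2*(2*n²) = 4*n²)
p = 28443 (p = 1/(1/(5339 + 4*(-76)²)) = 1/(1/(5339 + 4*5776)) = 1/(1/(5339 + 23104)) = 1/(1/28443) = 28443)
p + H(20, 79) = 28443 + 127 = 28570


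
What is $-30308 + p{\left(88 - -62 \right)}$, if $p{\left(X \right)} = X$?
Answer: $-30158$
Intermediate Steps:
$-30308 + p{\left(88 - -62 \right)} = -30308 + \left(88 - -62\right) = -30308 + \left(88 + 62\right) = -30308 + 150 = -30158$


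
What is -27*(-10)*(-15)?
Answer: -4050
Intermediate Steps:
-27*(-10)*(-15) = 270*(-15) = -4050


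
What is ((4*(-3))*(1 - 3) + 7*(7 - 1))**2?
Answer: 4356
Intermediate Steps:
((4*(-3))*(1 - 3) + 7*(7 - 1))**2 = (-12*(-2) + 7*6)**2 = (24 + 42)**2 = 66**2 = 4356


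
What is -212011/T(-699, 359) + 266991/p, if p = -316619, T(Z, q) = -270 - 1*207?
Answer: 66999356102/151027263 ≈ 443.62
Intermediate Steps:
T(Z, q) = -477 (T(Z, q) = -270 - 207 = -477)
-212011/T(-699, 359) + 266991/p = -212011/(-477) + 266991/(-316619) = -212011*(-1/477) + 266991*(-1/316619) = 212011/477 - 266991/316619 = 66999356102/151027263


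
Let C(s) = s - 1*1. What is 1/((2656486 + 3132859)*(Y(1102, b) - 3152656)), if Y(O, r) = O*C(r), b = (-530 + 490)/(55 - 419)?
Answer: -91/1661431774292510 ≈ -5.4772e-14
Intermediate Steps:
C(s) = -1 + s (C(s) = s - 1 = -1 + s)
b = 10/91 (b = -40/(-364) = -40*(-1/364) = 10/91 ≈ 0.10989)
Y(O, r) = O*(-1 + r)
1/((2656486 + 3132859)*(Y(1102, b) - 3152656)) = 1/((2656486 + 3132859)*(1102*(-1 + 10/91) - 3152656)) = 1/(5789345*(1102*(-81/91) - 3152656)) = 1/(5789345*(-89262/91 - 3152656)) = 1/(5789345*(-286980958/91)) = 1/(-1661431774292510/91) = -91/1661431774292510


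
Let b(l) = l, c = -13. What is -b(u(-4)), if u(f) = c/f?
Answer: -13/4 ≈ -3.2500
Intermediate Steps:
u(f) = -13/f
-b(u(-4)) = -(-13)/(-4) = -(-13)*(-1)/4 = -1*13/4 = -13/4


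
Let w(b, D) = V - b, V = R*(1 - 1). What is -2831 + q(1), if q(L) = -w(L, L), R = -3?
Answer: -2830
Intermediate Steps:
V = 0 (V = -3*(1 - 1) = -3*0 = 0)
w(b, D) = -b (w(b, D) = 0 - b = -b)
q(L) = L (q(L) = -(-1)*L = L)
-2831 + q(1) = -2831 + 1 = -2830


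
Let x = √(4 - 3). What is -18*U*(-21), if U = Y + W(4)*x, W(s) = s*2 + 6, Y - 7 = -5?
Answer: 6048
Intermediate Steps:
Y = 2 (Y = 7 - 5 = 2)
W(s) = 6 + 2*s (W(s) = 2*s + 6 = 6 + 2*s)
x = 1 (x = √1 = 1)
U = 16 (U = 2 + (6 + 2*4)*1 = 2 + (6 + 8)*1 = 2 + 14*1 = 2 + 14 = 16)
-18*U*(-21) = -18*16*(-21) = -288*(-21) = 6048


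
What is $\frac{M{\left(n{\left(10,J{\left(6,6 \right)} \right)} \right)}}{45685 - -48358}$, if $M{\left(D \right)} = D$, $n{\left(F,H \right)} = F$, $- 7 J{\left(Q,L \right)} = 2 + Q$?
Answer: $\frac{10}{94043} \approx 0.00010633$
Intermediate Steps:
$J{\left(Q,L \right)} = - \frac{2}{7} - \frac{Q}{7}$ ($J{\left(Q,L \right)} = - \frac{2 + Q}{7} = - \frac{2}{7} - \frac{Q}{7}$)
$\frac{M{\left(n{\left(10,J{\left(6,6 \right)} \right)} \right)}}{45685 - -48358} = \frac{10}{45685 - -48358} = \frac{10}{45685 + 48358} = \frac{10}{94043}$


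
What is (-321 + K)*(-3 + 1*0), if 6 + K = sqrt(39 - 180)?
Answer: 981 - 3*I*sqrt(141) ≈ 981.0 - 35.623*I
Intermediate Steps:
K = -6 + I*sqrt(141) (K = -6 + sqrt(39 - 180) = -6 + sqrt(-141) = -6 + I*sqrt(141) ≈ -6.0 + 11.874*I)
(-321 + K)*(-3 + 1*0) = (-321 + (-6 + I*sqrt(141)))*(-3 + 1*0) = (-327 + I*sqrt(141))*(-3 + 0) = (-327 + I*sqrt(141))*(-3) = 981 - 3*I*sqrt(141)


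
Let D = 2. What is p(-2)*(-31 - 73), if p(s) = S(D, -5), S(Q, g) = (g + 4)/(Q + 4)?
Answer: 52/3 ≈ 17.333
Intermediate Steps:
S(Q, g) = (4 + g)/(4 + Q)
p(s) = -⅙ (p(s) = (4 - 5)/(4 + 2) = -1/6 = (⅙)*(-1) = -⅙)
p(-2)*(-31 - 73) = -(-31 - 73)/6 = -⅙*(-104) = 52/3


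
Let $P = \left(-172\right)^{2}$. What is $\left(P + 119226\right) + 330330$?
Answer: $479140$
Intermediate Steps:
$P = 29584$
$\left(P + 119226\right) + 330330 = \left(29584 + 119226\right) + 330330 = 148810 + 330330 = 479140$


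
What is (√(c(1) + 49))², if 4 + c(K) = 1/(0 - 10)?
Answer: 449/10 ≈ 44.900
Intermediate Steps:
c(K) = -41/10 (c(K) = -4 + 1/(0 - 10) = -4 + 1/(-10) = -4 - ⅒ = -41/10)
(√(c(1) + 49))² = (√(-41/10 + 49))² = (√(449/10))² = (√4490/10)² = 449/10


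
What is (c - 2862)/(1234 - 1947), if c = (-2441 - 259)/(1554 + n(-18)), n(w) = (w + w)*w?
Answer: 1050804/261671 ≈ 4.0157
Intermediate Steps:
n(w) = 2*w**2 (n(w) = (2*w)*w = 2*w**2)
c = -450/367 (c = (-2441 - 259)/(1554 + 2*(-18)**2) = -2700/(1554 + 2*324) = -2700/(1554 + 648) = -2700/2202 = -2700*1/2202 = -450/367 ≈ -1.2262)
(c - 2862)/(1234 - 1947) = (-450/367 - 2862)/(1234 - 1947) = -1050804/367/(-713) = -1050804/367*(-1/713) = 1050804/261671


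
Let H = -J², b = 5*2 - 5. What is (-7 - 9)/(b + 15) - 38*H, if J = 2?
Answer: 756/5 ≈ 151.20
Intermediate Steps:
b = 5 (b = 10 - 5 = 5)
H = -4 (H = -1*2² = -1*4 = -4)
(-7 - 9)/(b + 15) - 38*H = (-7 - 9)/(5 + 15) - 38*(-4) = -16/20 + 152 = -16*1/20 + 152 = -⅘ + 152 = 756/5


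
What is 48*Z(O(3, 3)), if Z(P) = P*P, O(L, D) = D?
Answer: 432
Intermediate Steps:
Z(P) = P²
48*Z(O(3, 3)) = 48*3² = 48*9 = 432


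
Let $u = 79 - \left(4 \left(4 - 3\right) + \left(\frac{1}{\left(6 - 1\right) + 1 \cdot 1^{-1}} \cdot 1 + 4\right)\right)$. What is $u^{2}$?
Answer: $\frac{180625}{36} \approx 5017.4$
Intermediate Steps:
$u = \frac{425}{6}$ ($u = 79 - \left(4 \cdot 1 + \left(\frac{1}{5 + 1 \cdot 1} \cdot 1 + 4\right)\right) = 79 - \left(4 + \left(\frac{1}{5 + 1} \cdot 1 + 4\right)\right) = 79 - \left(4 + \left(\frac{1}{6} \cdot 1 + 4\right)\right) = 79 - \left(4 + \left(\frac{1}{6} + 4\right)\right) = 79 - \left(4 + \frac{25}{6}\right) = 79 - \frac{49}{6} = \frac{425}{6} \approx 70.833$)
$u^{2} = \left(\frac{425}{6}\right)^{2} = \frac{180625}{36}$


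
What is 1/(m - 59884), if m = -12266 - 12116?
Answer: -1/84266 ≈ -1.1867e-5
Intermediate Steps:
m = -24382
1/(m - 59884) = 1/(-24382 - 59884) = 1/(-84266) = -1/84266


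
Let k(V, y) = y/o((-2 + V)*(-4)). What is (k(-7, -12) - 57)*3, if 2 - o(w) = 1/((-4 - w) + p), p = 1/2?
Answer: -7551/40 ≈ -188.77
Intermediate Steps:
p = 1/2 ≈ 0.50000
o(w) = 2 - 1/(-7/2 - w) (o(w) = 2 - 1/((-4 - w) + 1/2) = 2 - 1/(-7/2 - w))
k(V, y) = y*(23 - 8*V)/(4*(12 - 4*V)) (k(V, y) = y/((4*(4 + (-2 + V)*(-4))/(7 + 2*((-2 + V)*(-4))))) = y/((4*(4 + (8 - 4*V))/(7 + 2*(8 - 4*V)))) = y/((4*(12 - 4*V)/(7 + (16 - 8*V)))) = y/((4*(12 - 4*V)/(23 - 8*V))) = y*((23 - 8*V)/(4*(12 - 4*V))) = y*(23 - 8*V)/(4*(12 - 4*V)))
(k(-7, -12) - 57)*3 = ((1/16)*(-12)*(-23 + 8*(-7))/(-3 - 7) - 57)*3 = ((1/16)*(-12)*(-23 - 56)/(-10) - 57)*3 = ((1/16)*(-12)*(-1/10)*(-79) - 57)*3 = (-237/40 - 57)*3 = -2517/40*3 = -7551/40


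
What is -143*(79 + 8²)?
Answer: -20449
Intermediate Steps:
-143*(79 + 8²) = -143*(79 + 64) = -143*143 = -20449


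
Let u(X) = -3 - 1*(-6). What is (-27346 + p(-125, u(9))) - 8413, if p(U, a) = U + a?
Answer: -35881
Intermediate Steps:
u(X) = 3 (u(X) = -3 + 6 = 3)
(-27346 + p(-125, u(9))) - 8413 = (-27346 + (-125 + 3)) - 8413 = (-27346 - 122) - 8413 = -27468 - 8413 = -35881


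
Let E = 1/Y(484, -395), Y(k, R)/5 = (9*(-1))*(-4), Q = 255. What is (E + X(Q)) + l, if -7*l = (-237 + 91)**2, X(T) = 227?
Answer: -3550853/1260 ≈ -2818.1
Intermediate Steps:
Y(k, R) = 180 (Y(k, R) = 5*((9*(-1))*(-4)) = 5*(-9*(-4)) = 5*36 = 180)
E = 1/180 ≈ 0.0055556
l = -21316/7 (l = -(-237 + 91)**2/7 = -1/7*(-146)**2 = -1/7*21316 = -21316/7 ≈ -3045.1)
(E + X(Q)) + l = (1/180 + 227) - 21316/7 = 40861/180 - 21316/7 = -3550853/1260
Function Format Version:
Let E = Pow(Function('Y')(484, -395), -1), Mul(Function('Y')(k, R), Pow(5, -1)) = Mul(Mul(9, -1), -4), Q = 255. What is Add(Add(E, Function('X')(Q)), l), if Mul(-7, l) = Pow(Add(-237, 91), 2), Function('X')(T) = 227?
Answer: Rational(-3550853, 1260) ≈ -2818.1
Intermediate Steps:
Function('Y')(k, R) = 180 (Function('Y')(k, R) = Mul(5, Mul(Mul(9, -1), -4)) = Mul(5, Mul(-9, -4)) = Mul(5, 36) = 180)
E = Rational(1, 180) (E = Pow(180, -1) = Rational(1, 180) ≈ 0.0055556)
l = Rational(-21316, 7) (l = Mul(Rational(-1, 7), Pow(Add(-237, 91), 2)) = Mul(Rational(-1, 7), Pow(-146, 2)) = Mul(Rational(-1, 7), 21316) = Rational(-21316, 7) ≈ -3045.1)
Add(Add(E, Function('X')(Q)), l) = Add(Add(Rational(1, 180), 227), Rational(-21316, 7)) = Add(Rational(40861, 180), Rational(-21316, 7)) = Rational(-3550853, 1260)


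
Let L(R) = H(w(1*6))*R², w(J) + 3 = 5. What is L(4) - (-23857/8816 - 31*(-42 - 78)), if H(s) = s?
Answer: -32489551/8816 ≈ -3685.3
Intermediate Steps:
w(J) = 2 (w(J) = -3 + 5 = 2)
L(R) = 2*R²
L(4) - (-23857/8816 - 31*(-42 - 78)) = 2*4² - (-23857/8816 - 31*(-42 - 78)) = 2*16 - (-23857*1/8816 - 31*(-120)) = 32 - (-23857/8816 - 1*(-3720)) = 32 - (-23857/8816 + 3720) = 32 - 1*32771663/8816 = 32 - 32771663/8816 = -32489551/8816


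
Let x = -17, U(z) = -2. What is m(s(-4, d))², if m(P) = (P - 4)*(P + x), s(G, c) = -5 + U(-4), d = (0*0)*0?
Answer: 69696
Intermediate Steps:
d = 0 (d = 0*0 = 0)
s(G, c) = -7 (s(G, c) = -5 - 2 = -7)
m(P) = (-17 + P)*(-4 + P) (m(P) = (P - 4)*(P - 17) = (-4 + P)*(-17 + P) = (-17 + P)*(-4 + P))
m(s(-4, d))² = (68 + (-7)² - 21*(-7))² = (68 + 49 + 147)² = 264² = 69696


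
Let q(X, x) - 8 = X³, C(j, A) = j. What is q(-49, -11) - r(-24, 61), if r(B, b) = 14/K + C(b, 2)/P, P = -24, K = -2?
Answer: -2823155/24 ≈ -1.1763e+5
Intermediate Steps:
q(X, x) = 8 + X³
r(B, b) = -7 - b/24 (r(B, b) = 14/(-2) + b/(-24) = 14*(-½) + b*(-1/24) = -7 - b/24)
q(-49, -11) - r(-24, 61) = (8 + (-49)³) - (-7 - 1/24*61) = (8 - 117649) - (-7 - 61/24) = -117641 - 1*(-229/24) = -117641 + 229/24 = -2823155/24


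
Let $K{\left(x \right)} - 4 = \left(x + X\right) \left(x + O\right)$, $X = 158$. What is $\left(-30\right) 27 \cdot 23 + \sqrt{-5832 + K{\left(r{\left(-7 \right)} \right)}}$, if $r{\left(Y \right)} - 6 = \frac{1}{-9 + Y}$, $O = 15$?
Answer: $-18630 + \frac{i \sqrt{613263}}{16} \approx -18630.0 + 48.944 i$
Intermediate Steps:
$r{\left(Y \right)} = 6 + \frac{1}{-9 + Y}$
$K{\left(x \right)} = 4 + \left(15 + x\right) \left(158 + x\right)$ ($K{\left(x \right)} = 4 + \left(x + 158\right) \left(x + 15\right) = 4 + \left(158 + x\right) \left(15 + x\right) = 4 + \left(15 + x\right) \left(158 + x\right)$)
$\left(-30\right) 27 \cdot 23 + \sqrt{-5832 + K{\left(r{\left(-7 \right)} \right)}} = \left(-30\right) 27 \cdot 23 + \sqrt{-5832 + \left(2374 + \left(\frac{-53 + 6 \left(-7\right)}{-9 - 7}\right)^{2} + 173 \frac{-53 + 6 \left(-7\right)}{-9 - 7}\right)} = \left(-810\right) 23 + \sqrt{-5832 + \left(2374 + \left(\frac{-53 - 42}{-16}\right)^{2} + 173 \frac{-53 - 42}{-16}\right)} = -18630 + \sqrt{-5832 + \left(2374 + \left(\left(- \frac{1}{16}\right) \left(-95\right)\right)^{2} + 173 \left(\left(- \frac{1}{16}\right) \left(-95\right)\right)\right)} = -18630 + \sqrt{-5832 + \left(2374 + \left(\frac{95}{16}\right)^{2} + 173 \cdot \frac{95}{16}\right)} = -18630 + \sqrt{-5832 + \left(2374 + \frac{9025}{256} + \frac{16435}{16}\right)} = -18630 + \sqrt{-5832 + \frac{879729}{256}} = -18630 + \sqrt{- \frac{613263}{256}} = -18630 + \frac{i \sqrt{613263}}{16}$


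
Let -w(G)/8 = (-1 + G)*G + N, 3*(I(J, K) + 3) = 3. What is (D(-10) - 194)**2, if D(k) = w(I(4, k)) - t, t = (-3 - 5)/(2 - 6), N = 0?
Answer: 59536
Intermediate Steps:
I(J, K) = -2 (I(J, K) = -3 + (1/3)*3 = -3 + 1 = -2)
t = 2 (t = -8/(-4) = -8*(-1/4) = 2)
w(G) = -8*G*(-1 + G) (w(G) = -8*((-1 + G)*G + 0) = -8*(G*(-1 + G) + 0) = -8*G*(-1 + G))
D(k) = -50 (D(k) = 8*(-2)*(1 - 1*(-2)) - 1*2 = 8*(-2)*(1 + 2) - 2 = 8*(-2)*3 - 2 = -48 - 2 = -50)
(D(-10) - 194)**2 = (-50 - 194)**2 = (-244)**2 = 59536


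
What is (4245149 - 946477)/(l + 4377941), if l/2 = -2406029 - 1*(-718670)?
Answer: 253744/77171 ≈ 3.2881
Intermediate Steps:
l = -3374718 (l = 2*(-2406029 - 1*(-718670)) = 2*(-2406029 + 718670) = 2*(-1687359) = -3374718)
(4245149 - 946477)/(l + 4377941) = (4245149 - 946477)/(-3374718 + 4377941) = 3298672/1003223 = 3298672*(1/1003223) = 253744/77171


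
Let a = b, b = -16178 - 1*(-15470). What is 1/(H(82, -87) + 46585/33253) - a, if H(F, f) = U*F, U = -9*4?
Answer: 6315116965/8919661 ≈ 708.00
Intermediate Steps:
b = -708 (b = -16178 + 15470 = -708)
a = -708
U = -36
H(F, f) = -36*F
1/(H(82, -87) + 46585/33253) - a = 1/(-36*82 + 46585/33253) - 1*(-708) = 1/(-2952 + 46585*(1/33253)) + 708 = 1/(-2952 + 4235/3023) + 708 = 1/(-8919661/3023) + 708 = -3023/8919661 + 708 = 6315116965/8919661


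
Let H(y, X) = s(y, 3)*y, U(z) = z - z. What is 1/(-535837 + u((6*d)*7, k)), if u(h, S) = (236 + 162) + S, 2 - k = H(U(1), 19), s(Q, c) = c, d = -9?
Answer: -1/535437 ≈ -1.8676e-6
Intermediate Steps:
U(z) = 0
H(y, X) = 3*y
k = 2 (k = 2 - 3*0 = 2 - 1*0 = 2 + 0 = 2)
u(h, S) = 398 + S
1/(-535837 + u((6*d)*7, k)) = 1/(-535837 + (398 + 2)) = 1/(-535837 + 400) = 1/(-535437) = -1/535437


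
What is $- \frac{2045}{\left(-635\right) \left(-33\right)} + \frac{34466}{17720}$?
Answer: $\frac{68599763}{37132260} \approx 1.8474$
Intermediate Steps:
$- \frac{2045}{\left(-635\right) \left(-33\right)} + \frac{34466}{17720} = - \frac{2045}{20955} + 34466 \cdot \frac{1}{17720} = \left(-2045\right) \frac{1}{20955} + \frac{17233}{8860} = - \frac{409}{4191} + \frac{17233}{8860} = \frac{68599763}{37132260}$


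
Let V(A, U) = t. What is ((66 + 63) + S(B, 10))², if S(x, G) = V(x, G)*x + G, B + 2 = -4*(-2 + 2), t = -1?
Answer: 19881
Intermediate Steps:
V(A, U) = -1
B = -2 (B = -2 - 4*(-2 + 2) = -2 - 4*0 = -2 + 0 = -2)
S(x, G) = G - x (S(x, G) = -x + G = G - x)
((66 + 63) + S(B, 10))² = ((66 + 63) + (10 - 1*(-2)))² = (129 + (10 + 2))² = (129 + 12)² = 141² = 19881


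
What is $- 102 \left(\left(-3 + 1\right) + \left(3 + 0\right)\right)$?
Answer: $-102$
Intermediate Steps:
$- 102 \left(\left(-3 + 1\right) + \left(3 + 0\right)\right) = - 102 \left(-2 + 3\right) = \left(-102\right) 1 = -102$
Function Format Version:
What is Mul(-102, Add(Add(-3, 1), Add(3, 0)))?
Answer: -102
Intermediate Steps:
Mul(-102, Add(Add(-3, 1), Add(3, 0))) = Mul(-102, Add(-2, 3)) = Mul(-102, 1) = -102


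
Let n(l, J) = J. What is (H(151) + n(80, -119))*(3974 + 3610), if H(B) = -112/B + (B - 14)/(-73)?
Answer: -10167110400/11023 ≈ -9.2235e+5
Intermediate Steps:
H(B) = 14/73 - 112/B - B/73 (H(B) = -112/B + (-14 + B)*(-1/73) = -112/B + (14/73 - B/73) = 14/73 - 112/B - B/73)
(H(151) + n(80, -119))*(3974 + 3610) = ((14/73 - 112/151 - 1/73*151) - 119)*(3974 + 3610) = ((14/73 - 112*1/151 - 151/73) - 119)*7584 = ((14/73 - 112/151 - 151/73) - 119)*7584 = (-28863/11023 - 119)*7584 = -1340600/11023*7584 = -10167110400/11023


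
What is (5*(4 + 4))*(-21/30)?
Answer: -28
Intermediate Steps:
(5*(4 + 4))*(-21/30) = (5*8)*(-21*1/30) = 40*(-7/10) = -28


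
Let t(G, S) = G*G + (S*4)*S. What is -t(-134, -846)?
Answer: -2880820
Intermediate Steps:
t(G, S) = G² + 4*S² (t(G, S) = G² + (4*S)*S = G² + 4*S²)
-t(-134, -846) = -((-134)² + 4*(-846)²) = -(17956 + 4*715716) = -(17956 + 2862864) = -1*2880820 = -2880820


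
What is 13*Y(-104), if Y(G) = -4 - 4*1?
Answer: -104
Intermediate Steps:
Y(G) = -8 (Y(G) = -4 - 4 = -8)
13*Y(-104) = 13*(-8) = -104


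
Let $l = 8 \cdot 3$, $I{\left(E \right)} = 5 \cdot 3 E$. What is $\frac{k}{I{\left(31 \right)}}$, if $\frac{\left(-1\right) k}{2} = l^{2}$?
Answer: $- \frac{384}{155} \approx -2.4774$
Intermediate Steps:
$I{\left(E \right)} = 15 E$
$l = 24$
$k = -1152$ ($k = - 2 \cdot 24^{2} = \left(-2\right) 576 = -1152$)
$\frac{k}{I{\left(31 \right)}} = - \frac{1152}{15 \cdot 31} = - \frac{1152}{465} = \left(-1152\right) \frac{1}{465} = - \frac{384}{155}$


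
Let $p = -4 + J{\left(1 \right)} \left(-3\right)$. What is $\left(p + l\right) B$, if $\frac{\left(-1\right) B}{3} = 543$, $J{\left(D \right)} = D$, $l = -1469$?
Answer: $2404404$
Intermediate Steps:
$p = -7$ ($p = -4 + 1 \left(-3\right) = -4 - 3 = -7$)
$B = -1629$ ($B = \left(-3\right) 543 = -1629$)
$\left(p + l\right) B = \left(-7 - 1469\right) \left(-1629\right) = \left(-1476\right) \left(-1629\right) = 2404404$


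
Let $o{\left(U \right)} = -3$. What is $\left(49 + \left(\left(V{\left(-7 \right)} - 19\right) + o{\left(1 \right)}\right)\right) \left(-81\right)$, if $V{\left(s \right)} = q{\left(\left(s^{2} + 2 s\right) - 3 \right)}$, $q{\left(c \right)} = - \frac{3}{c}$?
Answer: $- \frac{69741}{32} \approx -2179.4$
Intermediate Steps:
$V{\left(s \right)} = - \frac{3}{-3 + s^{2} + 2 s}$ ($V{\left(s \right)} = - \frac{3}{\left(s^{2} + 2 s\right) - 3} = - \frac{3}{-3 + s^{2} + 2 s}$)
$\left(49 + \left(\left(V{\left(-7 \right)} - 19\right) + o{\left(1 \right)}\right)\right) \left(-81\right) = \left(49 - \left(22 + \frac{3}{-3 + \left(-7\right)^{2} + 2 \left(-7\right)}\right)\right) \left(-81\right) = \left(49 - \left(22 + \frac{3}{-3 + 49 - 14}\right)\right) \left(-81\right) = \left(49 - \left(22 + \frac{3}{32}\right)\right) \left(-81\right) = \left(49 - \frac{707}{32}\right) \left(-81\right) = \frac{861}{32} \left(-81\right) = - \frac{69741}{32}$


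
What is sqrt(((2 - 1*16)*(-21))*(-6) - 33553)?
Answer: I*sqrt(35317) ≈ 187.93*I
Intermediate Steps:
sqrt(((2 - 1*16)*(-21))*(-6) - 33553) = sqrt(((2 - 16)*(-21))*(-6) - 33553) = sqrt(-14*(-21)*(-6) - 33553) = sqrt(294*(-6) - 33553) = sqrt(-1764 - 33553) = sqrt(-35317) = I*sqrt(35317)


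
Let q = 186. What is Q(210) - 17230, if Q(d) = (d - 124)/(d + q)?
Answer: -3411497/198 ≈ -17230.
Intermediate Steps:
Q(d) = (-124 + d)/(186 + d) (Q(d) = (d - 124)/(d + 186) = (-124 + d)/(186 + d))
Q(210) - 17230 = (-124 + 210)/(186 + 210) - 17230 = 86/396 - 17230 = (1/396)*86 - 17230 = 43/198 - 17230 = -3411497/198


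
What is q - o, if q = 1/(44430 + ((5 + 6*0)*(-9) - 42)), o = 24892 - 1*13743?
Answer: -494380106/44343 ≈ -11149.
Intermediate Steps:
o = 11149 (o = 24892 - 13743 = 11149)
q = 1/44343 (q = 1/(44430 + ((5 + 0)*(-9) - 42)) = 1/(44430 + (5*(-9) - 42)) = 1/(44430 + (-45 - 42)) = 1/(44430 - 87) = 1/44343 ≈ 2.2551e-5)
q - o = 1/44343 - 1*11149 = 1/44343 - 11149 = -494380106/44343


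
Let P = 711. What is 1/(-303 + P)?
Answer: 1/408 ≈ 0.0024510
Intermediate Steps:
1/(-303 + P) = 1/(-303 + 711) = 1/408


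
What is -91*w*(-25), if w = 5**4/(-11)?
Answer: -1421875/11 ≈ -1.2926e+5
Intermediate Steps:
w = -625/11 (w = 625*(-1/11) = -625/11 ≈ -56.818)
-91*w*(-25) = -91*(-625/11)*(-25) = (56875/11)*(-25) = -1421875/11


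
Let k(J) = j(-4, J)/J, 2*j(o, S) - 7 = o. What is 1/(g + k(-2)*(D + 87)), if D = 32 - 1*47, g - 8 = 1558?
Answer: 1/1512 ≈ 0.00066138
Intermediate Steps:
g = 1566 (g = 8 + 1558 = 1566)
j(o, S) = 7/2 + o/2
k(J) = 3/(2*J) (k(J) = (7/2 + (½)*(-4))/J = (7/2 - 2)/J = 3/(2*J))
D = -15 (D = 32 - 47 = -15)
1/(g + k(-2)*(D + 87)) = 1/(1566 + ((3/2)/(-2))*(-15 + 87)) = 1/(1566 + ((3/2)*(-½))*72) = 1/(1566 - ¾*72) = 1/(1566 - 54) = 1/1512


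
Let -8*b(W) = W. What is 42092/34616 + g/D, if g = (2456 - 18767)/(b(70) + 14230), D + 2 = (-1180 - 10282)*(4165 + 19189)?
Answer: 26705933744009471/21962667471850750 ≈ 1.2160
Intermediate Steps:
b(W) = -W/8
D = -267683550 (D = -2 + (-1180 - 10282)*(4165 + 19189) = -2 - 11462*23354 = -2 - 267683548 = -267683550)
g = -65244/56885 (g = (2456 - 18767)/(-⅛*70 + 14230) = -16311/(-35/4 + 14230) = -16311/56885/4 = -16311*4/56885 = -65244/56885 ≈ -1.1469)
42092/34616 + g/D = 42092/34616 - 65244/56885/(-267683550) = 42092*(1/34616) - 65244/56885*(-1/267683550) = 10523/8654 + 10874/2537863123625 = 26705933744009471/21962667471850750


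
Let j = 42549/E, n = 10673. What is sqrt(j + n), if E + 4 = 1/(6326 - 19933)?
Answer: 3*sqrt(1314678066)/18143 ≈ 5.9955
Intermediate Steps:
E = -54429/13607 (E = -4 + 1/(6326 - 19933) = -4 + 1/(-13607) = -4 - 1/13607 = -54429/13607 ≈ -4.0001)
j = -192988081/18143 (j = 42549/(-54429/13607) = 42549*(-13607/54429) = -192988081/18143 ≈ -10637.)
sqrt(j + n) = sqrt(-192988081/18143 + 10673) = sqrt(652158/18143) = 3*sqrt(1314678066)/18143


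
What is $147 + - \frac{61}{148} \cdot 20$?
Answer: $\frac{5134}{37} \approx 138.76$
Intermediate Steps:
$147 + - \frac{61}{148} \cdot 20 = 147 + \left(-61\right) \frac{1}{148} \cdot 20 = 147 - \frac{305}{37} = \frac{5134}{37}$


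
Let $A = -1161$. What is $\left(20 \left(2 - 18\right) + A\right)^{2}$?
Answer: $2193361$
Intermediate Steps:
$\left(20 \left(2 - 18\right) + A\right)^{2} = \left(20 \left(2 - 18\right) - 1161\right)^{2} = \left(20 \left(-16\right) - 1161\right)^{2} = \left(-320 - 1161\right)^{2} = \left(-1481\right)^{2} = 2193361$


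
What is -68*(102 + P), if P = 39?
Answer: -9588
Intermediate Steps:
-68*(102 + P) = -68*(102 + 39) = -68*141 = -9588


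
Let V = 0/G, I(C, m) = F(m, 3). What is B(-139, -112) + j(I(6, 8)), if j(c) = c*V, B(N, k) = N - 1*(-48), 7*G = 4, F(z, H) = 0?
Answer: -91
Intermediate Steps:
I(C, m) = 0
G = 4/7 (G = (1/7)*4 = 4/7 ≈ 0.57143)
B(N, k) = 48 + N (B(N, k) = N + 48 = 48 + N)
V = 0 (V = 0/(4/7) = 0*(7/4) = 0)
j(c) = 0 (j(c) = c*0 = 0)
B(-139, -112) + j(I(6, 8)) = (48 - 139) + 0 = -91 + 0 = -91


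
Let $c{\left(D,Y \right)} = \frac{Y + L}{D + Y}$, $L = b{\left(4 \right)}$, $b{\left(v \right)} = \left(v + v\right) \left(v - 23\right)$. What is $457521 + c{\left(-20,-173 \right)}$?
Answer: $\frac{88301878}{193} \approx 4.5752 \cdot 10^{5}$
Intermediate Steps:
$b{\left(v \right)} = 2 v \left(-23 + v\right)$
$L = -152$ ($L = 2 \cdot 4 \left(-23 + 4\right) = 2 \cdot 4 \left(-19\right) = -152$)
$c{\left(D,Y \right)} = \frac{-152 + Y}{D + Y}$ ($c{\left(D,Y \right)} = \frac{Y - 152}{D + Y} = \frac{-152 + Y}{D + Y}$)
$457521 + c{\left(-20,-173 \right)} = 457521 + \frac{-152 - 173}{-20 - 173} = 457521 + \frac{1}{-193} \left(-325\right) = 457521 - - \frac{325}{193} = 457521 + \frac{325}{193} = \frac{88301878}{193}$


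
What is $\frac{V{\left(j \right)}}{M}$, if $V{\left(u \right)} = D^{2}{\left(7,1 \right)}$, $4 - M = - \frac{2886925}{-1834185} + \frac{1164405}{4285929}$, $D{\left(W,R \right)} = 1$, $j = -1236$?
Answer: $\frac{524079112191}{1129057131214} \approx 0.46417$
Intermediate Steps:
$M = \frac{1129057131214}{524079112191}$ ($M = 4 - \left(- \frac{2886925}{-1834185} + \frac{1164405}{4285929}\right) = 4 - \left(\left(-2886925\right) \left(- \frac{1}{1834185}\right) + 1164405 \cdot \frac{1}{4285929}\right) = 4 - \left(\frac{577385}{366837} + \frac{388135}{1428643}\right) = 4 - \frac{967259317550}{524079112191} = \frac{1129057131214}{524079112191} \approx 2.1544$)
$V{\left(u \right)} = 1$ ($V{\left(u \right)} = 1^{2} = 1$)
$\frac{V{\left(j \right)}}{M} = 1 \frac{1}{\frac{1129057131214}{524079112191}} = 1 \cdot \frac{524079112191}{1129057131214} = \frac{524079112191}{1129057131214}$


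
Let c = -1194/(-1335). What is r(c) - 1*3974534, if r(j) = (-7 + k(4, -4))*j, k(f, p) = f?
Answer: -1768668824/445 ≈ -3.9745e+6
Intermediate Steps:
c = 398/445 (c = -1194*(-1/1335) = 398/445 ≈ 0.89438)
r(j) = -3*j (r(j) = (-7 + 4)*j = -3*j)
r(c) - 1*3974534 = -3*398/445 - 1*3974534 = -1194/445 - 3974534 = -1768668824/445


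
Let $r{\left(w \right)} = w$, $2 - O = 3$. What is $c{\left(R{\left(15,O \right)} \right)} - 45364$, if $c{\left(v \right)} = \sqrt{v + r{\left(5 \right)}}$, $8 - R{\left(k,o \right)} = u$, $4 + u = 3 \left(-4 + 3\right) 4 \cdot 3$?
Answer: $-45364 + \sqrt{53} \approx -45357.0$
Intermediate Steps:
$O = -1$ ($O = 2 - 3 = -1$)
$u = -40$ ($u = -4 + 3 \left(-4 + 3\right) 4 \cdot 3 = -4 + 3 \left(-1\right) 4 \cdot 3 = -4 + \left(-3\right) 4 \cdot 3 = -4 - 36 = -40$)
$R{\left(k,o \right)} = 48$ ($R{\left(k,o \right)} = 8 - -40 = 8 + 40 = 48$)
$c{\left(v \right)} = \sqrt{5 + v}$ ($c{\left(v \right)} = \sqrt{v + 5} = \sqrt{5 + v}$)
$c{\left(R{\left(15,O \right)} \right)} - 45364 = \sqrt{5 + 48} - 45364 = \sqrt{53} - 45364 = -45364 + \sqrt{53}$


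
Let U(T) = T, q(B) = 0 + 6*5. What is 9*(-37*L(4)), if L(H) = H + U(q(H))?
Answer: -11322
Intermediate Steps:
q(B) = 30 (q(B) = 0 + 30 = 30)
L(H) = 30 + H (L(H) = H + 30 = 30 + H)
9*(-37*L(4)) = 9*(-37*(30 + 4)) = 9*(-37*34) = 9*(-1258) = -11322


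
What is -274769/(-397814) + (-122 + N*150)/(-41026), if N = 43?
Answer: 4377653001/8160358582 ≈ 0.53645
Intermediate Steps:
-274769/(-397814) + (-122 + N*150)/(-41026) = -274769/(-397814) + (-122 + 43*150)/(-41026) = -274769*(-1/397814) + (-122 + 6450)*(-1/41026) = 274769/397814 + 6328*(-1/41026) = 274769/397814 - 3164/20513 = 4377653001/8160358582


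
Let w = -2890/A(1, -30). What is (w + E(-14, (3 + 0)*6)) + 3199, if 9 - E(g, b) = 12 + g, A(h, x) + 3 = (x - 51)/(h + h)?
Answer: 285050/87 ≈ 3276.4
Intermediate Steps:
A(h, x) = -3 + (-51 + x)/(2*h) (A(h, x) = -3 + (x - 51)/(h + h) = -3 + (-51 + x)/((2*h)) = -3 + (-51 + x)*(1/(2*h)) = -3 + (-51 + x)/(2*h))
w = 5780/87 (w = -2890*2/(-51 - 30 - 6*1) = -2890*2/(-51 - 30 - 6) = -2890/((1/2)*1*(-87)) = -2890/(-87/2) = -2890*(-2/87) = 5780/87 ≈ 66.437)
E(g, b) = -3 - g (E(g, b) = 9 - (12 + g) = 9 + (-12 - g) = -3 - g)
(w + E(-14, (3 + 0)*6)) + 3199 = (5780/87 + (-3 - 1*(-14))) + 3199 = (5780/87 + (-3 + 14)) + 3199 = (5780/87 + 11) + 3199 = 6737/87 + 3199 = 285050/87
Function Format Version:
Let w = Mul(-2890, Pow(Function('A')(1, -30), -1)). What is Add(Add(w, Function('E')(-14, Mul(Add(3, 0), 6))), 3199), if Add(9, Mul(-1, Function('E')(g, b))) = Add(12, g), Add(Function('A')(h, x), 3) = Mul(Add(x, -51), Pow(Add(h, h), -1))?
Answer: Rational(285050, 87) ≈ 3276.4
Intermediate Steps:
Function('A')(h, x) = Add(-3, Mul(Rational(1, 2), Pow(h, -1), Add(-51, x))) (Function('A')(h, x) = Add(-3, Mul(Add(x, -51), Pow(Add(h, h), -1))) = Add(-3, Mul(Add(-51, x), Pow(Mul(2, h), -1))) = Add(-3, Mul(Add(-51, x), Mul(Rational(1, 2), Pow(h, -1)))) = Add(-3, Mul(Rational(1, 2), Pow(h, -1), Add(-51, x))))
w = Rational(5780, 87) (w = Mul(-2890, Pow(Mul(Rational(1, 2), Pow(1, -1), Add(-51, -30, Mul(-6, 1))), -1)) = Mul(-2890, Pow(Mul(Rational(1, 2), 1, Add(-51, -30, -6)), -1)) = Mul(-2890, Pow(Mul(Rational(1, 2), 1, -87), -1)) = Mul(-2890, Pow(Rational(-87, 2), -1)) = Mul(-2890, Rational(-2, 87)) = Rational(5780, 87) ≈ 66.437)
Function('E')(g, b) = Add(-3, Mul(-1, g)) (Function('E')(g, b) = Add(9, Mul(-1, Add(12, g))) = Add(9, Add(-12, Mul(-1, g))) = Add(-3, Mul(-1, g)))
Add(Add(w, Function('E')(-14, Mul(Add(3, 0), 6))), 3199) = Add(Add(Rational(5780, 87), Add(-3, Mul(-1, -14))), 3199) = Add(Add(Rational(5780, 87), Add(-3, 14)), 3199) = Add(Add(Rational(5780, 87), 11), 3199) = Add(Rational(6737, 87), 3199) = Rational(285050, 87)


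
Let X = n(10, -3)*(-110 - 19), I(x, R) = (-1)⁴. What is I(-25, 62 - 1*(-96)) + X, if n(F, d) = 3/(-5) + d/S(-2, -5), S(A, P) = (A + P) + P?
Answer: 923/20 ≈ 46.150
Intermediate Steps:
S(A, P) = A + 2*P
n(F, d) = -⅗ - d/12 (n(F, d) = 3/(-5) + d/(-2 + 2*(-5)) = 3*(-⅕) + d/(-2 - 10) = -⅗ + d/(-12) = -⅗ + d*(-1/12) = -⅗ - d/12)
I(x, R) = 1
X = 903/20 (X = (-⅗ - 1/12*(-3))*(-110 - 19) = (-⅗ + ¼)*(-129) = -7/20*(-129) = 903/20 ≈ 45.150)
I(-25, 62 - 1*(-96)) + X = 1 + 903/20 = 923/20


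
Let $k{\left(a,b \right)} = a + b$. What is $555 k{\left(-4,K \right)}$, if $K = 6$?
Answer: $1110$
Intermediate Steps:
$555 k{\left(-4,K \right)} = 555 \left(-4 + 6\right) = 555 \cdot 2 = 1110$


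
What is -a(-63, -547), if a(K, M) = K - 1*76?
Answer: 139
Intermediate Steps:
a(K, M) = -76 + K (a(K, M) = K - 76 = -76 + K)
-a(-63, -547) = -(-76 - 63) = -1*(-139) = 139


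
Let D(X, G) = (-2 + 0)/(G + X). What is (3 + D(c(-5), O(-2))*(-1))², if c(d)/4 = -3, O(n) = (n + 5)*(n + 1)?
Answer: 1849/225 ≈ 8.2178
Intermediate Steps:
O(n) = (1 + n)*(5 + n) (O(n) = (5 + n)*(1 + n) = (1 + n)*(5 + n))
c(d) = -12 (c(d) = 4*(-3) = -12)
D(X, G) = -2/(G + X)
(3 + D(c(-5), O(-2))*(-1))² = (3 - 2/((5 + (-2)² + 6*(-2)) - 12)*(-1))² = (3 - 2/((5 + 4 - 12) - 12)*(-1))² = (3 - 2/(-3 - 12)*(-1))² = (3 - 2/(-15)*(-1))² = (3 - 2*(-1/15)*(-1))² = (3 + (2/15)*(-1))² = (3 - 2/15)² = (43/15)² = 1849/225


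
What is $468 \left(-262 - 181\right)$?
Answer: $-207324$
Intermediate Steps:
$468 \left(-262 - 181\right) = 468 \left(-443\right) = -207324$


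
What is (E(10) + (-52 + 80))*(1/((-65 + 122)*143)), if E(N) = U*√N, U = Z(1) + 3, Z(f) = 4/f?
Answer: 28/8151 + 7*√10/8151 ≈ 0.0061509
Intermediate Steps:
U = 7 (U = 4/1 + 3 = 4*1 + 3 = 4 + 3 = 7)
E(N) = 7*√N
(E(10) + (-52 + 80))*(1/((-65 + 122)*143)) = (7*√10 + (-52 + 80))*(1/((-65 + 122)*143)) = (7*√10 + 28)*((1/143)/57) = (28 + 7*√10)*((1/57)*(1/143)) = (28 + 7*√10)*(1/8151) = 28/8151 + 7*√10/8151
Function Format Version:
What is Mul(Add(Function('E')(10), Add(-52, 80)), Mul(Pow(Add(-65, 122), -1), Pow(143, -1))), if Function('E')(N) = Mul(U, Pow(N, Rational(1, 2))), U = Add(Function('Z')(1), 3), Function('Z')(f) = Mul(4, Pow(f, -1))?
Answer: Add(Rational(28, 8151), Mul(Rational(7, 8151), Pow(10, Rational(1, 2)))) ≈ 0.0061509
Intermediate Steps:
U = 7 (U = Add(Mul(4, Pow(1, -1)), 3) = Add(Mul(4, 1), 3) = Add(4, 3) = 7)
Function('E')(N) = Mul(7, Pow(N, Rational(1, 2)))
Mul(Add(Function('E')(10), Add(-52, 80)), Mul(Pow(Add(-65, 122), -1), Pow(143, -1))) = Mul(Add(Mul(7, Pow(10, Rational(1, 2))), Add(-52, 80)), Mul(Pow(Add(-65, 122), -1), Pow(143, -1))) = Mul(Add(Mul(7, Pow(10, Rational(1, 2))), 28), Mul(Pow(57, -1), Rational(1, 143))) = Mul(Add(28, Mul(7, Pow(10, Rational(1, 2)))), Mul(Rational(1, 57), Rational(1, 143))) = Mul(Add(28, Mul(7, Pow(10, Rational(1, 2)))), Rational(1, 8151)) = Add(Rational(28, 8151), Mul(Rational(7, 8151), Pow(10, Rational(1, 2))))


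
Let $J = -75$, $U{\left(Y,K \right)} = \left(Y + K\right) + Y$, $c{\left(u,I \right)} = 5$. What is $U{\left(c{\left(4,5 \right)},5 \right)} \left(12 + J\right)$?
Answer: $-945$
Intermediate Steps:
$U{\left(Y,K \right)} = K + 2 Y$ ($U{\left(Y,K \right)} = \left(K + Y\right) + Y = K + 2 Y$)
$U{\left(c{\left(4,5 \right)},5 \right)} \left(12 + J\right) = \left(5 + 2 \cdot 5\right) \left(12 - 75\right) = \left(5 + 10\right) \left(-63\right) = 15 \left(-63\right) = -945$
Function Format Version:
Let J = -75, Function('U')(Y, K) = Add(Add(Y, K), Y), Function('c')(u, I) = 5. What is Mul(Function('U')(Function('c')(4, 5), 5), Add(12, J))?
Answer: -945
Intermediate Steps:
Function('U')(Y, K) = Add(K, Mul(2, Y)) (Function('U')(Y, K) = Add(Add(K, Y), Y) = Add(K, Mul(2, Y)))
Mul(Function('U')(Function('c')(4, 5), 5), Add(12, J)) = Mul(Add(5, Mul(2, 5)), Add(12, -75)) = Mul(Add(5, 10), -63) = Mul(15, -63) = -945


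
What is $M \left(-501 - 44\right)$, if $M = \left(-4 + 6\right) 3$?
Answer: $-3270$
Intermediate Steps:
$M = 6$ ($M = 2 \cdot 3 = 6$)
$M \left(-501 - 44\right) = 6 \left(-501 - 44\right) = 6 \left(-545\right) = -3270$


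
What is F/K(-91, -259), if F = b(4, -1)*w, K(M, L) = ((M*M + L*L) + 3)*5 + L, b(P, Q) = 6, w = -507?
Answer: -507/62761 ≈ -0.0080783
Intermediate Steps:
K(M, L) = 15 + L + 5*L**2 + 5*M**2 (K(M, L) = ((M**2 + L**2) + 3)*5 + L = ((L**2 + M**2) + 3)*5 + L = (3 + L**2 + M**2)*5 + L = (15 + 5*L**2 + 5*M**2) + L = 15 + L + 5*L**2 + 5*M**2)
F = -3042 (F = 6*(-507) = -3042)
F/K(-91, -259) = -3042/(15 - 259 + 5*(-259)**2 + 5*(-91)**2) = -3042/(15 - 259 + 5*67081 + 5*8281) = -3042/(15 - 259 + 335405 + 41405) = -3042/376566 = -3042*1/376566 = -507/62761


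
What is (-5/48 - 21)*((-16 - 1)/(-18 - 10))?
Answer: -17221/1344 ≈ -12.813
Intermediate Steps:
(-5/48 - 21)*((-16 - 1)/(-18 - 10)) = (-5*1/48 - 21)*(-17/(-28)) = (-5/48 - 21)*(-17*(-1/28)) = -1013/48*17/28 = -17221/1344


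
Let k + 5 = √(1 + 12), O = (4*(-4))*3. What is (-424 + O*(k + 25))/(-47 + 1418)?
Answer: -1384/1371 - 16*√13/457 ≈ -1.1357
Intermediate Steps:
O = -48 (O = -16*3 = -48)
k = -5 + √13 (k = -5 + √(1 + 12) = -5 + √13 ≈ -1.3944)
(-424 + O*(k + 25))/(-47 + 1418) = (-424 - 48*((-5 + √13) + 25))/(-47 + 1418) = (-424 - 48*(20 + √13))/1371 = (-424 + (-960 - 48*√13))*(1/1371) = (-1384 - 48*√13)*(1/1371) = -1384/1371 - 16*√13/457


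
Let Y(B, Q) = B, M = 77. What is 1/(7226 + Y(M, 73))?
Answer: 1/7303 ≈ 0.00013693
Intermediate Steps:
1/(7226 + Y(M, 73)) = 1/(7226 + 77) = 1/7303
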